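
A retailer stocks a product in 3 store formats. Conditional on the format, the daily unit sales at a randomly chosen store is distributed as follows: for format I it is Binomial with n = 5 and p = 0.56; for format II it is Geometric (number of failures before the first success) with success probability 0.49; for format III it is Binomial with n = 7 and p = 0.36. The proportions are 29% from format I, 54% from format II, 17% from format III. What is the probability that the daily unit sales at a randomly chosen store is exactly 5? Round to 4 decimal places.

0.0339

Conditional on each format, P(X = 5): I: 0.0550732; II: 0.0169062; III: 0.0520106.
By total probability, P(X = 5) = 0.29·0.0550732 + 0.54·0.0169062 + 0.17·0.0520106 = 0.0339424.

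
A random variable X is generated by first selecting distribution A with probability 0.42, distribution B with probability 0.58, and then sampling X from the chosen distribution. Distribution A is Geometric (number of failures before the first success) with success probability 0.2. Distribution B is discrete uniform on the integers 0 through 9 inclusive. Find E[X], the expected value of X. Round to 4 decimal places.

4.2900

Component means — A: 4; B: 4.5.
E[X] = 0.42·4 + 0.58·4.5 = 4.29.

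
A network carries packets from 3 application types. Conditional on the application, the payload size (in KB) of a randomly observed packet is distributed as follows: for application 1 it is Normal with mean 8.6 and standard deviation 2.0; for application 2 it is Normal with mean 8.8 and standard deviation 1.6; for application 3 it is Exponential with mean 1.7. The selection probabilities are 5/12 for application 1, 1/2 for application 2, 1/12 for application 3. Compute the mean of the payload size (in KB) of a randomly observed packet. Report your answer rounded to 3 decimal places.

Component means — 1: 8.6; 2: 8.8; 3: 1.7.
E[X] = 0.416667·8.6 + 0.5·8.8 + 0.0833333·1.7 = 8.125.

8.125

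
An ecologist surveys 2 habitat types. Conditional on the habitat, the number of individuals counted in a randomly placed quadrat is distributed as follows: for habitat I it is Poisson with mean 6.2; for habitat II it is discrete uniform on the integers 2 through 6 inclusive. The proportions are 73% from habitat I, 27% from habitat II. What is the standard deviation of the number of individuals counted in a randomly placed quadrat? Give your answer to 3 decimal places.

Per component, I: μ=6.2, E[X²]=44.64; II: μ=4, E[X²]=18.
E[X] = 0.73·6.2 + 0.27·4 = 5.606.
E[X²] = 0.73·44.64 + 0.27·18 = 37.4472.
Var(X) = E[X²] − (E[X])² = 37.4472 − 31.4272 = 6.01996.
SD(X) = √6.01996 = 2.45356.

2.454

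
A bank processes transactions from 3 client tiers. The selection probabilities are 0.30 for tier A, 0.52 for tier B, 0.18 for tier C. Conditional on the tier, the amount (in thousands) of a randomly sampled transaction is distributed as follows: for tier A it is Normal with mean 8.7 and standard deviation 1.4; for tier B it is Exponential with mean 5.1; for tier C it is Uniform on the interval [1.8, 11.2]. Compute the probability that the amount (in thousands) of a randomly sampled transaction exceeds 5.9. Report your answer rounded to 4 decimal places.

Conditional on each tier, P(X > 5.9): A: 0.97725; B: 0.314471; C: 0.56383.
By total probability, P(X > 5.9) = 0.3·0.97725 + 0.52·0.314471 + 0.18·0.56383 = 0.558189.

0.5582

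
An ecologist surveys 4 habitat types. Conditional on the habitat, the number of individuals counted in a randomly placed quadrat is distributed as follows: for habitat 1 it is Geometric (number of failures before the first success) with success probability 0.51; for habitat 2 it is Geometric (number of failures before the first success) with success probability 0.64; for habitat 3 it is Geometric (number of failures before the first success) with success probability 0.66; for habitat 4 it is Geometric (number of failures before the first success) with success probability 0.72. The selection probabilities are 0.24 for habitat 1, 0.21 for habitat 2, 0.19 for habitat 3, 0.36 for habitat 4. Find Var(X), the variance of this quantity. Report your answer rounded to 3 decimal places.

1.028

Per component, 1: μ=0.960784, E[X²]=2.807; 2: μ=0.5625, E[X²]=1.19531; 3: μ=0.515152, E[X²]=1.04591; 4: μ=0.388889, E[X²]=0.691358.
E[X] = 0.24·0.960784 + 0.21·0.5625 + 0.19·0.515152 + 0.36·0.388889 = 0.586592.
E[X²] = 0.24·2.807 + 0.21·1.19531 + 0.19·1.04591 + 0.36·0.691358 = 1.37231.
Var(X) = E[X²] − (E[X])² = 1.37231 − 0.34409 = 1.02822.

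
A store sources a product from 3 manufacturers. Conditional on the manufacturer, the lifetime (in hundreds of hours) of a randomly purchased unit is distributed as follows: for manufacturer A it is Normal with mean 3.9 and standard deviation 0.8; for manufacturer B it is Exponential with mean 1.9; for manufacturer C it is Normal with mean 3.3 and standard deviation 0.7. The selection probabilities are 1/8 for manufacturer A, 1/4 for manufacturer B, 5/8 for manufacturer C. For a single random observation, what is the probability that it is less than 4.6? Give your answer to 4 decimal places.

0.9342

Conditional on each manufacturer, P(X < 4.6): A: 0.809213; B: 0.911172; C: 0.968355.
By total probability, P(X < 4.6) = 0.125·0.809213 + 0.25·0.911172 + 0.625·0.968355 = 0.934166.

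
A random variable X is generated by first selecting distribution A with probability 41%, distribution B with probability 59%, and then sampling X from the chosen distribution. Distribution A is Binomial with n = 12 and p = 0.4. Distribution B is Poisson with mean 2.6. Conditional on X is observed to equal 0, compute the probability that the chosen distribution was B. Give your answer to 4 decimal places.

Likelihoods P(X=0 | ·): A: 0.00217678; B: 0.0742736.
Posterior ∝ prior × likelihood. Numerator for B: 0.59·0.0742736 = 0.0438214.
Normalizing constant: 0.41·0.00217678 + 0.59·0.0742736 = 0.0447139.
P(B | observation) = 0.0438214 / 0.0447139 = 0.98004.

0.9800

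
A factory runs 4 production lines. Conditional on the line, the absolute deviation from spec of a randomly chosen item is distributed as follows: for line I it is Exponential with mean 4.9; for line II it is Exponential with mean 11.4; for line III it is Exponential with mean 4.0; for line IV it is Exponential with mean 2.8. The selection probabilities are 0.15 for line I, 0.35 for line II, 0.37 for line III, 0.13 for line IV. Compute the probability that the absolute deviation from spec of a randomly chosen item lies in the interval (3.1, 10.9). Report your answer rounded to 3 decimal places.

Conditional on each line, P(3.1 < X < 10.9): I: 0.423058; II: 0.377534; III: 0.395158; IV: 0.310115.
By total probability, P(3.1 < X < 10.9) = 0.15·0.423058 + 0.35·0.377534 + 0.37·0.395158 + 0.13·0.310115 = 0.382119.

0.382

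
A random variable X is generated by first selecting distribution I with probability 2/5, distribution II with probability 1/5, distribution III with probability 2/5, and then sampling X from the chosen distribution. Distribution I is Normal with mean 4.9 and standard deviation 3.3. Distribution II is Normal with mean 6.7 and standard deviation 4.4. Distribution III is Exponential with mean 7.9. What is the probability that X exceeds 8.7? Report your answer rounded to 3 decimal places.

0.248

Conditional on each component, P(X > 8.7): I: 0.12476; II: 0.324718; III: 0.33245.
By total probability, P(X > 8.7) = 0.4·0.12476 + 0.2·0.324718 + 0.4·0.33245 = 0.247828.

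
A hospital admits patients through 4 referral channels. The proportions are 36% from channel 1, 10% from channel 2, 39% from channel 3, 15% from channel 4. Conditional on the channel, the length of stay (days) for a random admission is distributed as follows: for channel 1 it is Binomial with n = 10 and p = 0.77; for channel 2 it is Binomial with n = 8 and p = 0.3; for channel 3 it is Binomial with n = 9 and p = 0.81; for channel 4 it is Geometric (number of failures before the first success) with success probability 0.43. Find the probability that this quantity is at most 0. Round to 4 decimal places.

Conditional on each channel, P(X ≤ 0): 1: 4.14265e-07; 2: 0.057648; 3: 3.22688e-07; 4: 0.43.
By total probability, P(X ≤ 0) = 0.36·4.14265e-07 + 0.1·0.057648 + 0.39·3.22688e-07 + 0.15·0.43 = 0.0702651.

0.0703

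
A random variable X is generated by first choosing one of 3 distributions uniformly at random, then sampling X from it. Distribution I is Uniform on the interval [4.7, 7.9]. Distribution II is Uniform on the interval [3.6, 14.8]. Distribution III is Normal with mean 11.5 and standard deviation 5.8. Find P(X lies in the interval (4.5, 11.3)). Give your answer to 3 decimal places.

0.660

Conditional on each component, P(4.5 < X < 11.3): I: 1; II: 0.607143; III: 0.37251.
By total probability, P(4.5 < X < 11.3) = 0.333333·1 + 0.333333·0.607143 + 0.333333·0.37251 = 0.659884.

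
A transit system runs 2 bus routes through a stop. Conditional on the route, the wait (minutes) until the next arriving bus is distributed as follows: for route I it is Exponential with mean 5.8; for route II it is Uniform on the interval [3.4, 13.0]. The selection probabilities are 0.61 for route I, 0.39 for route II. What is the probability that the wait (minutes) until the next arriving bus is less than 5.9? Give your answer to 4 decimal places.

Conditional on each route, P(X < 5.9): I: 0.638409; II: 0.260417.
By total probability, P(X < 5.9) = 0.61·0.638409 + 0.39·0.260417 = 0.490992.

0.4910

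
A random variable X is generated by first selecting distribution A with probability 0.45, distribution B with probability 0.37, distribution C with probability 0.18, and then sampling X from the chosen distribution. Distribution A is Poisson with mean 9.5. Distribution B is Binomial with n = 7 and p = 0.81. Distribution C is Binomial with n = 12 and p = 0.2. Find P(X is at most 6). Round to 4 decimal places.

Conditional on each component, P(X ≤ 6): A: 0.164949; B: 0.771232; C: 0.996097.
By total probability, P(X ≤ 6) = 0.45·0.164949 + 0.37·0.771232 + 0.18·0.996097 = 0.53888.

0.5389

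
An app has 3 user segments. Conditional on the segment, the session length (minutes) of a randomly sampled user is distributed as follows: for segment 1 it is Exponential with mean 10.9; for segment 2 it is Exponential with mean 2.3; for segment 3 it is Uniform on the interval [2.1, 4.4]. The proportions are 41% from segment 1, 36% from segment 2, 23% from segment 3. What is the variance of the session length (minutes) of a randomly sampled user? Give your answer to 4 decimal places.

Per component, 1: μ=10.9, E[X²]=237.62; 2: μ=2.3, E[X²]=10.58; 3: μ=3.25, E[X²]=11.0033.
E[X] = 0.41·10.9 + 0.36·2.3 + 0.23·3.25 = 6.0445.
E[X²] = 0.41·237.62 + 0.36·10.58 + 0.23·11.0033 = 103.764.
Var(X) = E[X²] − (E[X])² = 103.764 − 36.536 = 67.2278.

67.2278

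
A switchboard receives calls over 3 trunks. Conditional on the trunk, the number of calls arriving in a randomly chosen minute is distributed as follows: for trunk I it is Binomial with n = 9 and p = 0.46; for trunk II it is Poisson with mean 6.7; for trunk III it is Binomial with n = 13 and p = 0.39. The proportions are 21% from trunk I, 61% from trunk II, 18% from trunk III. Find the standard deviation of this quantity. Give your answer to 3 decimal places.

Per component, I: μ=4.14, E[X²]=19.3752; II: μ=6.7, E[X²]=51.59; III: μ=5.07, E[X²]=28.7976.
E[X] = 0.21·4.14 + 0.61·6.7 + 0.18·5.07 = 5.869.
E[X²] = 0.21·19.3752 + 0.61·51.59 + 0.18·28.7976 = 40.7223.
Var(X) = E[X²] − (E[X])² = 40.7223 − 34.4452 = 6.2771.
SD(X) = √6.2771 = 2.50541.

2.505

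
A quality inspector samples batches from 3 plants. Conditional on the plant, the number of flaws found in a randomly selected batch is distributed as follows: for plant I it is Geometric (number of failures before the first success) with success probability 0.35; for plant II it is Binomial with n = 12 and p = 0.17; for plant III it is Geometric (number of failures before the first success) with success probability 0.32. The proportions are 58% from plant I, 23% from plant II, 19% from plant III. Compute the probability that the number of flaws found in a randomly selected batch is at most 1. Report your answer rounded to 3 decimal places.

Conditional on each plant, P(X ≤ 1): I: 0.5775; II: 0.369608; III: 0.5376.
By total probability, P(X ≤ 1) = 0.58·0.5775 + 0.23·0.369608 + 0.19·0.5376 = 0.522104.

0.522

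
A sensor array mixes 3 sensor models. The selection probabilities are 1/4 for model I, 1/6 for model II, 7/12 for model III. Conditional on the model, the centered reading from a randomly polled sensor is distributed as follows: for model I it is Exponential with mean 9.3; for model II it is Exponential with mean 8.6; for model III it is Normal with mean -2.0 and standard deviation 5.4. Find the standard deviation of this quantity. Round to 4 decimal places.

Per component, I: μ=9.3, E[X²]=172.98; II: μ=8.6, E[X²]=147.92; III: μ=-2, E[X²]=33.16.
E[X] = 0.25·9.3 + 0.166667·8.6 + 0.583333·-2 = 2.59167.
E[X²] = 0.25·172.98 + 0.166667·147.92 + 0.583333·33.16 = 87.2417.
Var(X) = E[X²] − (E[X])² = 87.2417 − 6.71674 = 80.5249.
SD(X) = √80.5249 = 8.97357.

8.9736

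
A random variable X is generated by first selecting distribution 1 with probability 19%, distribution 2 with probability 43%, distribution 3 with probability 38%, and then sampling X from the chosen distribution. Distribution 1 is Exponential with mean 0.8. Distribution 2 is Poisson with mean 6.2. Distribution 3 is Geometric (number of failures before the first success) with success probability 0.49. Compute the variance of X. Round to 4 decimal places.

Per component, 1: μ=0.8, E[X²]=1.28; 2: μ=6.2, E[X²]=44.64; 3: μ=1.04082, E[X²]=3.20741.
E[X] = 0.19·0.8 + 0.43·6.2 + 0.38·1.04082 = 3.21351.
E[X²] = 0.19·1.28 + 0.43·44.64 + 0.38·3.20741 = 20.6572.
Var(X) = E[X²] − (E[X])² = 20.6572 − 10.3266 = 10.3306.

10.3306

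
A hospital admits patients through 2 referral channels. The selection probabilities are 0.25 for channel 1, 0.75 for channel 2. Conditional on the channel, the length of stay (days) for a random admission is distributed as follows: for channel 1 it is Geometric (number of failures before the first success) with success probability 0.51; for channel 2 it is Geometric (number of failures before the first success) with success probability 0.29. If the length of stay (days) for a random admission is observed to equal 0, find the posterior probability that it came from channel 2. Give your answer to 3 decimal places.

Likelihoods P(X=0 | ·): 1: 0.51; 2: 0.29.
Posterior ∝ prior × likelihood. Numerator for 2: 0.75·0.29 = 0.2175.
Normalizing constant: 0.25·0.51 + 0.75·0.29 = 0.345.
P(2 | observation) = 0.2175 / 0.345 = 0.630435.

0.630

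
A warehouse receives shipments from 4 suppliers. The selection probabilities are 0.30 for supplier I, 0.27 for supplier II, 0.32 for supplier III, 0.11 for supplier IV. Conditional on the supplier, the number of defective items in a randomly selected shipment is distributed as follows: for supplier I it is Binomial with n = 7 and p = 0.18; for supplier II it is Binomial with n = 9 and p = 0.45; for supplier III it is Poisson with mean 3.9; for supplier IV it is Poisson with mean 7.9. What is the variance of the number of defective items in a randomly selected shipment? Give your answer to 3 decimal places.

Per component, I: μ=1.26, E[X²]=2.6208; II: μ=4.05, E[X²]=18.63; III: μ=3.9, E[X²]=19.11; IV: μ=7.9, E[X²]=70.31.
E[X] = 0.3·1.26 + 0.27·4.05 + 0.32·3.9 + 0.11·7.9 = 3.5885.
E[X²] = 0.3·2.6208 + 0.27·18.63 + 0.32·19.11 + 0.11·70.31 = 19.6656.
Var(X) = E[X²] − (E[X])² = 19.6656 − 12.8773 = 6.78831.

6.788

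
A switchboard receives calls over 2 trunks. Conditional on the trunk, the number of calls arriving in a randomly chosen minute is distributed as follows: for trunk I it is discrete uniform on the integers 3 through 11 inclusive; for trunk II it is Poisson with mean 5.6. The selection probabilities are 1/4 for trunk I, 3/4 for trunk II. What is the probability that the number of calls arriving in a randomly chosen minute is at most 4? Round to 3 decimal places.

Conditional on each trunk, P(X ≤ 4): I: 0.222222; II: 0.34215.
By total probability, P(X ≤ 4) = 0.25·0.222222 + 0.75·0.34215 = 0.312168.

0.312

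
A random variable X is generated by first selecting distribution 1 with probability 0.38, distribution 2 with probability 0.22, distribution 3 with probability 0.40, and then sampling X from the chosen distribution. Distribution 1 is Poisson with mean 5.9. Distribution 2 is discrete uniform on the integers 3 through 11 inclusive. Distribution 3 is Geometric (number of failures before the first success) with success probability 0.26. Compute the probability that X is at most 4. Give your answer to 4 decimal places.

0.4736

Conditional on each component, P(X ≤ 4): 1: 0.298665; 2: 0.222222; 3: 0.778099.
By total probability, P(X ≤ 4) = 0.38·0.298665 + 0.22·0.222222 + 0.4·0.778099 = 0.473621.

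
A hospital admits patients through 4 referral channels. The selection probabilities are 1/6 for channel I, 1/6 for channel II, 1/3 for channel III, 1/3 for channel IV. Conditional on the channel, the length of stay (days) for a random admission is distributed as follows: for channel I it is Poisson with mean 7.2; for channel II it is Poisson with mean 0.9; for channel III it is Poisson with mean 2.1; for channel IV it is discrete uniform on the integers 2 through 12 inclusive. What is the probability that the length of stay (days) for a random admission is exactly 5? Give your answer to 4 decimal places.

0.0646

Conditional on each channel, P(X = 5): I: 0.120382; II: 0.00200063; III: 0.041677; IV: 0.0909091.
By total probability, P(X = 5) = 0.166667·0.120382 + 0.166667·0.00200063 + 0.333333·0.041677 + 0.333333·0.0909091 = 0.0645925.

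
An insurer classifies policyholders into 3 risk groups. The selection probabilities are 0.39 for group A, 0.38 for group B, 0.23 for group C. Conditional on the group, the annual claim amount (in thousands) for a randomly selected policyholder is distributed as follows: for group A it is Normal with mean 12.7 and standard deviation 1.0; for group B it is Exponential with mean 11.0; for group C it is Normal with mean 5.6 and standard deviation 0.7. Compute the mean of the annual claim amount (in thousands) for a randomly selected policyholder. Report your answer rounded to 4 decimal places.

10.4210

Component means — A: 12.7; B: 11; C: 5.6.
E[X] = 0.39·12.7 + 0.38·11 + 0.23·5.6 = 10.421.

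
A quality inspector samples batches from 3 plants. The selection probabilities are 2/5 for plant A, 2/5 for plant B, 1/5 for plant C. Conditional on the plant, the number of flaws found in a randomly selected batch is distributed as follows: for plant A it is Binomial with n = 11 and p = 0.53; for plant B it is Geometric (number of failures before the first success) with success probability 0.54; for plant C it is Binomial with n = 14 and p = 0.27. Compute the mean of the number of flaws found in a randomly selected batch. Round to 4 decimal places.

3.4287

Component means — A: 5.83; B: 0.851852; C: 3.78.
E[X] = 0.4·5.83 + 0.4·0.851852 + 0.2·3.78 = 3.42874.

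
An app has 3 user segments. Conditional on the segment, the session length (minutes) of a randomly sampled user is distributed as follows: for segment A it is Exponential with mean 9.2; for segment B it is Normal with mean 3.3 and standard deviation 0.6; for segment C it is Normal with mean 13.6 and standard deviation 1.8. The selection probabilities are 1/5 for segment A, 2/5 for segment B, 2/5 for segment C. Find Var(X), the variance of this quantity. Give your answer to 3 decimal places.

Per component, A: μ=9.2, E[X²]=169.28; B: μ=3.3, E[X²]=11.25; C: μ=13.6, E[X²]=188.2.
E[X] = 0.2·9.2 + 0.4·3.3 + 0.4·13.6 = 8.6.
E[X²] = 0.2·169.28 + 0.4·11.25 + 0.4·188.2 = 113.636.
Var(X) = E[X²] − (E[X])² = 113.636 − 73.96 = 39.676.

39.676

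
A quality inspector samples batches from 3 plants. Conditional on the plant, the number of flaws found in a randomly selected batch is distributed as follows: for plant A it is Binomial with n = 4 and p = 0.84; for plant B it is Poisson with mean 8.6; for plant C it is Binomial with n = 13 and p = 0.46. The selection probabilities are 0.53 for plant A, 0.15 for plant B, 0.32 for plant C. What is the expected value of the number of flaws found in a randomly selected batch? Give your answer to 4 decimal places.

4.9844

Component means — A: 3.36; B: 8.6; C: 5.98.
E[X] = 0.53·3.36 + 0.15·8.6 + 0.32·5.98 = 4.9844.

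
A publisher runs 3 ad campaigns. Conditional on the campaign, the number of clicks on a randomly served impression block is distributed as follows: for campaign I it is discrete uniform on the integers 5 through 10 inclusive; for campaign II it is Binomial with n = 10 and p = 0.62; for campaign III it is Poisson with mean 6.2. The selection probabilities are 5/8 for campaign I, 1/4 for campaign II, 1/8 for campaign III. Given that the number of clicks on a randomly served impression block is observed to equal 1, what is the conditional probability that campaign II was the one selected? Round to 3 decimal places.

Likelihoods P(X=1 | ·): I: 0; II: 0.00102434; III: 0.0125825.
Posterior ∝ prior × likelihood. Numerator for II: 0.25·0.00102434 = 0.000256085.
Normalizing constant: 0.625·0 + 0.25·0.00102434 + 0.125·0.0125825 = 0.00182889.
P(II | observation) = 0.000256085 / 0.00182889 = 0.140022.

0.140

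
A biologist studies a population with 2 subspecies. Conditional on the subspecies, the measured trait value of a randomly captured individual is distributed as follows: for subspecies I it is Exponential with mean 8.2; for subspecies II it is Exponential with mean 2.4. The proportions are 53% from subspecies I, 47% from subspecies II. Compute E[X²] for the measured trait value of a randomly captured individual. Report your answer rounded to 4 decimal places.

76.6888

For each component E[X²] = Var + (mean)², giving I: 134.48; II: 11.52.
Overall E[X²] = 0.53·134.48 + 0.47·11.52 = 76.6888.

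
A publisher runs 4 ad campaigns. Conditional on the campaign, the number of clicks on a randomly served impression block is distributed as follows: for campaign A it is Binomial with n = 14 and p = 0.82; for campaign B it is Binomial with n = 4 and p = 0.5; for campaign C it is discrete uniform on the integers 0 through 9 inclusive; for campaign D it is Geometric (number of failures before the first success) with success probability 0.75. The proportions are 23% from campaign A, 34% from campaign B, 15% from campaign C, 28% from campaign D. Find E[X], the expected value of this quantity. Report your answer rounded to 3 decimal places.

Component means — A: 11.48; B: 2; C: 4.5; D: 0.333333.
E[X] = 0.23·11.48 + 0.34·2 + 0.15·4.5 + 0.28·0.333333 = 4.08873.

4.089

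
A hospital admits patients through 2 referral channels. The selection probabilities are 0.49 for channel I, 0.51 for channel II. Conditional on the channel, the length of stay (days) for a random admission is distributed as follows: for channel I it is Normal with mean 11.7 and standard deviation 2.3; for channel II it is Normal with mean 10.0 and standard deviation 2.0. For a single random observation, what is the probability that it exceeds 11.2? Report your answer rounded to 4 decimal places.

Conditional on each channel, P(X > 11.2): I: 0.586048; II: 0.274253.
By total probability, P(X > 11.2) = 0.49·0.586048 + 0.51·0.274253 = 0.427033.

0.4270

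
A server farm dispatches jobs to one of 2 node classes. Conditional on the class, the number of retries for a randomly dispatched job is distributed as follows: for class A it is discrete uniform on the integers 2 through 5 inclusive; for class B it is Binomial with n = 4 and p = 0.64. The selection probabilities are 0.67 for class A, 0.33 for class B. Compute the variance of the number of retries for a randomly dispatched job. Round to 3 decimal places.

Per component, A: μ=3.5, E[X²]=13.5; B: μ=2.56, E[X²]=7.4752.
E[X] = 0.67·3.5 + 0.33·2.56 = 3.1898.
E[X²] = 0.67·13.5 + 0.33·7.4752 = 11.5118.
Var(X) = E[X²] − (E[X])² = 11.5118 − 10.1748 = 1.33699.

1.337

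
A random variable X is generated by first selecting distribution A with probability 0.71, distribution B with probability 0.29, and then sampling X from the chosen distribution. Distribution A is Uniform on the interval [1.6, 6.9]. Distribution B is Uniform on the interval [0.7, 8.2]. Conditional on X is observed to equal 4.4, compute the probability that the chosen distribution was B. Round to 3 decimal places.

Likelihoods f(4.4 | ·): A: 0.188679; B: 0.133333.
Posterior ∝ prior × likelihood. Numerator for B: 0.29·0.133333 = 0.0386667.
Normalizing constant: 0.71·0.188679 + 0.29·0.133333 = 0.172629.
P(B | observation) = 0.0386667 / 0.172629 = 0.223987.

0.224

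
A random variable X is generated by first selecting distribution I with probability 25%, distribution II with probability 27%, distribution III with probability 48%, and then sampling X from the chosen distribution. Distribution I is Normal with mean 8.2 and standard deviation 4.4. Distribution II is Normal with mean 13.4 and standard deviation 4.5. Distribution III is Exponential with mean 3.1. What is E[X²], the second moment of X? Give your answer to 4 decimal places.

For each component E[X²] = Var + (mean)², giving I: 86.6; II: 199.81; III: 19.22.
Overall E[X²] = 0.25·86.6 + 0.27·199.81 + 0.48·19.22 = 84.8243.

84.8243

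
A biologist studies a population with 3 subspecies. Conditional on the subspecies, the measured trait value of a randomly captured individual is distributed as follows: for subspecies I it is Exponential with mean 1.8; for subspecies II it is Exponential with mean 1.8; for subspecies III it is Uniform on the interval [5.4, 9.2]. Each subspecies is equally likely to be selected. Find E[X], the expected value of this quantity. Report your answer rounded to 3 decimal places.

Component means — I: 1.8; II: 1.8; III: 7.3.
E[X] = 0.333333·1.8 + 0.333333·1.8 + 0.333333·7.3 = 3.63333.

3.633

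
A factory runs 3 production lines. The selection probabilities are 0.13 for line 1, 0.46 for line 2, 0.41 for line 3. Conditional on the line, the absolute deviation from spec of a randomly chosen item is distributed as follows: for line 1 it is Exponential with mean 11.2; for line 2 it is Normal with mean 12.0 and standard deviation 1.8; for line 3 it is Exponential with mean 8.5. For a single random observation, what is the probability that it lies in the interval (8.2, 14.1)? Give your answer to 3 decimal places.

0.500

Conditional on each line, P(8.2 < X < 14.1): 1: 0.196919; 2: 0.860946; 3: 0.190732.
By total probability, P(8.2 < X < 14.1) = 0.13·0.196919 + 0.46·0.860946 + 0.41·0.190732 = 0.499835.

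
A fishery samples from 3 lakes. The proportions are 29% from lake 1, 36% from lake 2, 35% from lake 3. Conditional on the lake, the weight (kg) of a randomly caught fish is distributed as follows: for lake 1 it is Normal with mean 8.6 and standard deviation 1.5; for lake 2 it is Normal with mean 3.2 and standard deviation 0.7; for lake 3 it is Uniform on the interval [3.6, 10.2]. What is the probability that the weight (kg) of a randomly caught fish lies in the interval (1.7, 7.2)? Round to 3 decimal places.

0.596

Conditional on each lake, P(1.7 < X < 7.2): 1: 0.175322; 2: 0.983938; 3: 0.545455.
By total probability, P(1.7 < X < 7.2) = 0.29·0.175322 + 0.36·0.983938 + 0.35·0.545455 = 0.59597.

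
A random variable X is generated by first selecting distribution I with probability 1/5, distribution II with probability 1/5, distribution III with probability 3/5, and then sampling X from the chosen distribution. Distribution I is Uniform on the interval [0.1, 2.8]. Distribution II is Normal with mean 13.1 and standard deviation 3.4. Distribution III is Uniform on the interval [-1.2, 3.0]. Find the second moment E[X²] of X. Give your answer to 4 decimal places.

38.5440

For each component E[X²] = Var + (mean)², giving I: 2.71; II: 183.17; III: 2.28.
Overall E[X²] = 0.2·2.71 + 0.2·183.17 + 0.6·2.28 = 38.544.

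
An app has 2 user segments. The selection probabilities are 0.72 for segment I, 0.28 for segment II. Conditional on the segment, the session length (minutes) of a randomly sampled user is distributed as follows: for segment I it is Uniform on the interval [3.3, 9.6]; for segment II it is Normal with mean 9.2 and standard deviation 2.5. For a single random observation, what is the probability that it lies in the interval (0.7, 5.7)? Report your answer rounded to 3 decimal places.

Conditional on each segment, P(0.7 < X < 5.7): I: 0.380952; II: 0.0804197.
By total probability, P(0.7 < X < 5.7) = 0.72·0.380952 + 0.28·0.0804197 = 0.296803.

0.297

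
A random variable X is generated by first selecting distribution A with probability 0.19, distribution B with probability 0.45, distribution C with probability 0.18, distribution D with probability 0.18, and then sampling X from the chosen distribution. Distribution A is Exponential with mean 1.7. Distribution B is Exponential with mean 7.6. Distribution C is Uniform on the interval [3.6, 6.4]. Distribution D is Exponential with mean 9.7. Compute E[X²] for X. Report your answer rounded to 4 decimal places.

91.5722

For each component E[X²] = Var + (mean)², giving A: 5.78; B: 115.52; C: 25.6533; D: 188.18.
Overall E[X²] = 0.19·5.78 + 0.45·115.52 + 0.18·25.6533 + 0.18·188.18 = 91.5722.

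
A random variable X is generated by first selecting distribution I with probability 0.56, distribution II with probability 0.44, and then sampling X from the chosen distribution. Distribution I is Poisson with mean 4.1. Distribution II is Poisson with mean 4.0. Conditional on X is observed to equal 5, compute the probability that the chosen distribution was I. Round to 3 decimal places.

0.566

Likelihoods P(X=5 | ·): I: 0.160004; II: 0.156293.
Posterior ∝ prior × likelihood. Numerator for I: 0.56·0.160004 = 0.0896022.
Normalizing constant: 0.56·0.160004 + 0.44·0.156293 = 0.158371.
P(I | observation) = 0.0896022 / 0.158371 = 0.565773.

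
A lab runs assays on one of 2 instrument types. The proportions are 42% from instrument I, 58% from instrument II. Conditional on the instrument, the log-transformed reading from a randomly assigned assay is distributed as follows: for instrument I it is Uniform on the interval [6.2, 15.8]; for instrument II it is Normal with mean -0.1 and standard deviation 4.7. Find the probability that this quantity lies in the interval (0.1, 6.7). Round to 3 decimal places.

0.259

Conditional on each instrument, P(0.1 < X < 6.7): I: 0.0520833; II: 0.409054.
By total probability, P(0.1 < X < 6.7) = 0.42·0.0520833 + 0.58·0.409054 = 0.259126.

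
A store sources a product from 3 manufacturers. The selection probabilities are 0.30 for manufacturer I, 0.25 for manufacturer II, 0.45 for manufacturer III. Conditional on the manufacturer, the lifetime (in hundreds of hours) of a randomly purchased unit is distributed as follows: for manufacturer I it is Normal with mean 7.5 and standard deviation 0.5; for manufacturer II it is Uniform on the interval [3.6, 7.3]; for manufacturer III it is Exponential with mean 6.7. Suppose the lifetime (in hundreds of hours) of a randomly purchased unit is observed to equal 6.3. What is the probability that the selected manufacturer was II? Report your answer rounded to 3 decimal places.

0.630

Likelihoods f(6.3 | ·): I: 0.0447891; II: 0.27027; III: 0.0582853.
Posterior ∝ prior × likelihood. Numerator for II: 0.25·0.27027 = 0.0675676.
Normalizing constant: 0.3·0.0447891 + 0.25·0.27027 + 0.45·0.0582853 = 0.107233.
P(II | observation) = 0.0675676 / 0.107233 = 0.630103.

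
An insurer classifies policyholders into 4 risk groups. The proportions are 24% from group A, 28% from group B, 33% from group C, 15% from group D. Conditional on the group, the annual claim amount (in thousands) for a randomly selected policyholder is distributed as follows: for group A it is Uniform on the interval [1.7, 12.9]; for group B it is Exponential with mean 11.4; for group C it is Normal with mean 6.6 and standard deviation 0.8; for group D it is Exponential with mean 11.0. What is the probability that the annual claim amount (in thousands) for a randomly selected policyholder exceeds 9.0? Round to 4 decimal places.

Conditional on each group, P(X > 9.0): A: 0.348214; B: 0.454084; C: 0.0013499; D: 0.441233.
By total probability, P(X > 9.0) = 0.24·0.348214 + 0.28·0.454084 + 0.33·0.0013499 + 0.15·0.441233 = 0.277345.

0.2773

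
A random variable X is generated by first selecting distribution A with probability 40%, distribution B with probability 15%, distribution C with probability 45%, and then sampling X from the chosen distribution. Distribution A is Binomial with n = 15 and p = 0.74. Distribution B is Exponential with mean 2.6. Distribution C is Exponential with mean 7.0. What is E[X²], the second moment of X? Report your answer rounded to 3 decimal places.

For each component E[X²] = Var + (mean)², giving A: 126.096; B: 13.52; C: 98.
Overall E[X²] = 0.4·126.096 + 0.15·13.52 + 0.45·98 = 96.5664.

96.566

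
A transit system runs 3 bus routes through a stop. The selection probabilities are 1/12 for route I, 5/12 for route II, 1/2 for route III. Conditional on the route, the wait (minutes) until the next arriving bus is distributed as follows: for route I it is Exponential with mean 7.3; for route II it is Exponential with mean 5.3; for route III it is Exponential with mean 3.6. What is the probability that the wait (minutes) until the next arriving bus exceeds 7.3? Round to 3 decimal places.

0.202

Conditional on each route, P(X > 7.3): I: 0.367879; II: 0.252244; III: 0.131628.
By total probability, P(X > 7.3) = 0.0833333·0.367879 + 0.416667·0.252244 + 0.5·0.131628 = 0.201572.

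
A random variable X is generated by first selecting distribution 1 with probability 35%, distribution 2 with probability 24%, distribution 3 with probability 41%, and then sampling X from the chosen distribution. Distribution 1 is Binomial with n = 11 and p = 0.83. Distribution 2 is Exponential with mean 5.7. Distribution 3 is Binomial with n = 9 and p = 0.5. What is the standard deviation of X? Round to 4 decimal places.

3.6701

Per component, 1: μ=9.13, E[X²]=84.909; 2: μ=5.7, E[X²]=64.98; 3: μ=4.5, E[X²]=22.5.
E[X] = 0.35·9.13 + 0.24·5.7 + 0.41·4.5 = 6.4085.
E[X²] = 0.35·84.909 + 0.24·64.98 + 0.41·22.5 = 54.5383.
Var(X) = E[X²] − (E[X])² = 54.5383 − 41.0689 = 13.4695.
SD(X) = √13.4695 = 3.67008.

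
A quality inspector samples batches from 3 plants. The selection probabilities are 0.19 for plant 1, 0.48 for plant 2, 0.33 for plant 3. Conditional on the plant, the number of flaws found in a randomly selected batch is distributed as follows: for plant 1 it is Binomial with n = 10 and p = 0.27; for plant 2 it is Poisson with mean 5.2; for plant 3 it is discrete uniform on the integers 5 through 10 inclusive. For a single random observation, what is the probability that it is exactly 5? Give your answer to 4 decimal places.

0.1531

Conditional on each plant, P(X = 5): 1: 0.0749607; 2: 0.174785; 3: 0.166667.
By total probability, P(X = 5) = 0.19·0.0749607 + 0.48·0.174785 + 0.33·0.166667 = 0.153139.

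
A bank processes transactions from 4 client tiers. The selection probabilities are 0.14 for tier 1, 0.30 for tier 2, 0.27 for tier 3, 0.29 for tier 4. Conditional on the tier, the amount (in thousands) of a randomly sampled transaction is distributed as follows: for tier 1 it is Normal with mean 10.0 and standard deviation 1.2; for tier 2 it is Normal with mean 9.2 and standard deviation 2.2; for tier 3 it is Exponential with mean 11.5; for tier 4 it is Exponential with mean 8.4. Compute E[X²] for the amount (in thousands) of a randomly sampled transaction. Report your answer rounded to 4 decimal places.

For each component E[X²] = Var + (mean)², giving 1: 101.44; 2: 89.48; 3: 264.5; 4: 141.12.
Overall E[X²] = 0.14·101.44 + 0.3·89.48 + 0.27·264.5 + 0.29·141.12 = 153.385.

153.3854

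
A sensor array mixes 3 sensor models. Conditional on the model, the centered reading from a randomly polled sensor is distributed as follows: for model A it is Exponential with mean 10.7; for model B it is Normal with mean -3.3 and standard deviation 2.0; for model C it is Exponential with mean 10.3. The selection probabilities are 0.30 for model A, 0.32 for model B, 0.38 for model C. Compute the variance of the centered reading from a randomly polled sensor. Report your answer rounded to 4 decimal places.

117.2666

Per component, A: μ=10.7, E[X²]=228.98; B: μ=-3.3, E[X²]=14.89; C: μ=10.3, E[X²]=212.18.
E[X] = 0.3·10.7 + 0.32·-3.3 + 0.38·10.3 = 6.068.
E[X²] = 0.3·228.98 + 0.32·14.89 + 0.38·212.18 = 154.087.
Var(X) = E[X²] − (E[X])² = 154.087 − 36.8206 = 117.267.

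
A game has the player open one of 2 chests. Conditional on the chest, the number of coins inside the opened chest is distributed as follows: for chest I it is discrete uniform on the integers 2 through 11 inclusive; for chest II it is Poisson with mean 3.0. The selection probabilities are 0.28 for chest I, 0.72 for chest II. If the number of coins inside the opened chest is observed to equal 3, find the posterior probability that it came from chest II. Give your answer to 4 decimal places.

Likelihoods P(X=3 | ·): I: 0.1; II: 0.224042.
Posterior ∝ prior × likelihood. Numerator for II: 0.72·0.224042 = 0.16131.
Normalizing constant: 0.28·0.1 + 0.72·0.224042 = 0.18931.
P(II | observation) = 0.16131 / 0.18931 = 0.852095.

0.8521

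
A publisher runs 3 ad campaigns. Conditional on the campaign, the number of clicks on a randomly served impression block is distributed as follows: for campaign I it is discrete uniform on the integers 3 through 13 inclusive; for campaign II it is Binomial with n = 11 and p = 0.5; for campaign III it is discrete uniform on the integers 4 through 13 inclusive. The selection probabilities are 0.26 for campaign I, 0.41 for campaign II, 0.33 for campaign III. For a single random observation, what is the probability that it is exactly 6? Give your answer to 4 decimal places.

0.1491

Conditional on each campaign, P(X = 6): I: 0.0909091; II: 0.225586; III: 0.1.
By total probability, P(X = 6) = 0.26·0.0909091 + 0.41·0.225586 + 0.33·0.1 = 0.149127.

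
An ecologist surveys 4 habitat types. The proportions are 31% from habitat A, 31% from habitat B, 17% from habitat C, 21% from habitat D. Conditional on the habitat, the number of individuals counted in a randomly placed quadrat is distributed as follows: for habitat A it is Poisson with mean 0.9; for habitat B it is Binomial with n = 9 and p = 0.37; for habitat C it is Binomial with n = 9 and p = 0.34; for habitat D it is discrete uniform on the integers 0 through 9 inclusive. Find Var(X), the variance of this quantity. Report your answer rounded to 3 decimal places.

4.829

Per component, A: μ=0.9, E[X²]=1.71; B: μ=3.33, E[X²]=13.1868; C: μ=3.06, E[X²]=11.3832; D: μ=4.5, E[X²]=28.5.
E[X] = 0.31·0.9 + 0.31·3.33 + 0.17·3.06 + 0.21·4.5 = 2.7765.
E[X²] = 0.31·1.71 + 0.31·13.1868 + 0.17·11.3832 + 0.21·28.5 = 12.5382.
Var(X) = E[X²] − (E[X])² = 12.5382 − 7.70895 = 4.8292.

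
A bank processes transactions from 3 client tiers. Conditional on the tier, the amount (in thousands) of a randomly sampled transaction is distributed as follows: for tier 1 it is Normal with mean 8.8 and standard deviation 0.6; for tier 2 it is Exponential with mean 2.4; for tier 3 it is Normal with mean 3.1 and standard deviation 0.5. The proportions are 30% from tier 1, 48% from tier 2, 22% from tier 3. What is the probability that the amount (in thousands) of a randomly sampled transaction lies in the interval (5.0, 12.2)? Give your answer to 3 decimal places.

0.357

Conditional on each tier, P(5.0 < X < 12.2): 1: 1; 2: 0.118315; 3: 7.2348e-05.
By total probability, P(5.0 < X < 12.2) = 0.3·1 + 0.48·0.118315 + 0.22·7.2348e-05 = 0.356807.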